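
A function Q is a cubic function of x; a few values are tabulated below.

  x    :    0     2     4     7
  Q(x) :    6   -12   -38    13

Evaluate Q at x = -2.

-32

Write Q(x) = ax³ + bx² + cx + d; the 4 given values yield a linear system in the 4 coefficients.
Solving, Q(x) = x³ - 7x² + x + 6.
Then Q(-2) = -32.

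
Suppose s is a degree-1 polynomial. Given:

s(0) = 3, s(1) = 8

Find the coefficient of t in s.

Write s(t) = at + b; the 2 given values yield a linear system in the 2 coefficients.
Solving, s(t) = 5t + 3.
The coefficient of t is 5.

5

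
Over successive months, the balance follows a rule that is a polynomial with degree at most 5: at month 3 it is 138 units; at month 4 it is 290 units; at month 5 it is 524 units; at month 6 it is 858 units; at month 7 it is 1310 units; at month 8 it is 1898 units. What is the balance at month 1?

Write the value at n as g(n).
Write g(n) = an^5 + bn^4 + cn³ + dn² + en + p; the 6 given values yield a linear system in the 6 coefficients.
Solving, the top 2 coefficients vanish, and g(n) = 3n³ + 5n² + 6n - 6.
Then g(1) = 8.

8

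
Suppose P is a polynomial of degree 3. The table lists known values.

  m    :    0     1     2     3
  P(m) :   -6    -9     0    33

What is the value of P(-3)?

Write P(m) = am³ + bm² + cm + d; the 4 given values yield a linear system in the 4 coefficients.
Solving, P(m) = 2m³ - 5m - 6.
Then P(-3) = -45.

-45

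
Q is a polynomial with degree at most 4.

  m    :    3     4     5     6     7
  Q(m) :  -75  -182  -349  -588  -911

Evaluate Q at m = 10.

Write Q(m) = am^4 + bm³ + cm² + dm + e; the 5 given values yield a linear system in the 5 coefficients.
Solving, the leading coefficient vanishes, and Q(m) = -2m³ - 6m² + 9m + 6.
Then Q(10) = -2504.

-2504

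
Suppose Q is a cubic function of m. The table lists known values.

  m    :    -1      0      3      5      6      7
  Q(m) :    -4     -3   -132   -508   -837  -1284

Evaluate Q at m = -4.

Write Q(m) = am³ + bm² + cm + d; the 6 given values yield a linear system in the 4 coefficients.
Solving, Q(m) = -3m³ - 5m² - m - 3.
Then Q(-4) = 113.

113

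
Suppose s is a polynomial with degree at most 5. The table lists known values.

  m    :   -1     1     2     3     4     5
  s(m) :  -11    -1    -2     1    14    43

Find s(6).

94

Write s(m) = am^5 + bm^4 + cm³ + dm² + em + p; the 6 given values yield a linear system in the 6 coefficients.
Solving, the top 2 coefficients vanish, and s(m) = m³ - 4m² + 4m - 2.
Then s(6) = 94.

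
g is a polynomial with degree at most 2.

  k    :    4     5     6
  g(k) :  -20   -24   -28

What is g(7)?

-32

Write g(k) = ak² + bk + c; the 3 given values yield a linear system in the 3 coefficients.
Solving, the leading coefficient vanishes, and g(k) = -4k - 4.
Then g(7) = -32.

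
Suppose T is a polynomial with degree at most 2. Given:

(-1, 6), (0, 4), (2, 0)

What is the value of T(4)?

-4

Write T(k) = ak² + bk + c; the 3 given values yield a linear system in the 3 coefficients.
Solving, the leading coefficient vanishes, and T(k) = -2k + 4.
Then T(4) = -4.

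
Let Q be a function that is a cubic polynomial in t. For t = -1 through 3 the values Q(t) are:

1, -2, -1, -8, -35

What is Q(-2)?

First differences: -3, 1, -7, -27. Second differences: 4, -8, -20. Third differences: -12, -12.
Level-3 differences are constant, so Q has degree 3.
Fitting a degree-3 polynomial gives Q(t) = -2t³ + 2t² + t - 2.
Then Q(-2) = 20.

20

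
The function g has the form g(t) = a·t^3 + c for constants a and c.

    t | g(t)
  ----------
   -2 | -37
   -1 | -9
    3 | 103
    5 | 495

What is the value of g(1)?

From g(-2) = -37 and g(-1) = -9: -8a + c = -37 and -1a + c = -9.
Subtracting: 7a = 28, so a = 4; then c = -37 − 4·(-8) = -5.
So g(t) = 4t³ − 5, and g(1) = -1.

-1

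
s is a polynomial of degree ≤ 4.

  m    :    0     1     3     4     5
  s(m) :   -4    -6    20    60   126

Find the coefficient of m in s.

-4

Write s(m) = am^4 + bm³ + cm² + dm + e; the 5 given values yield a linear system in the 5 coefficients.
Solving, the leading coefficient vanishes, and s(m) = m³ + m² - 4m - 4.
The coefficient of m is -4.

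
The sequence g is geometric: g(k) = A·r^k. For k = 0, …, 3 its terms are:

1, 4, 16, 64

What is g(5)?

1024

Consecutive ratio: 4/1 = 4, and 16/4 = 4, so r = 4.
Then A·4^0 = 1 gives A = 1, and g(k) = 1·4^k.
g(5) = 1·4^5 = 1024.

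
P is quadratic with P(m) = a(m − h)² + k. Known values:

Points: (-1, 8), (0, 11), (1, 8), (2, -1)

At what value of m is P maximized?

First differences 3, -3, -9; second difference -6 = 2a, so a = -3.
Expanding, the m-coefficient is −2ah = 6h; matching it to the data gives h = 0, and then k = 11.
So P(m) = -3(m + 0)² + 11.
Hence h = 0.

0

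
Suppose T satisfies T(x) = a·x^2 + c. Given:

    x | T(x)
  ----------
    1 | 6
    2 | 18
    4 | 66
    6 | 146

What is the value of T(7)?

198

From T(1) = 6 and T(2) = 18: 1a + c = 6 and 4a + c = 18.
Subtracting: 3a = 12, so a = 4; then c = 6 − 4·1 = 2.
So T(x) = 4x² + 2, and T(7) = 198.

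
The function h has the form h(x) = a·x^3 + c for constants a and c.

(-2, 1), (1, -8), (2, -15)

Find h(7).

-350

From h(-2) = 1 and h(1) = -8: -8a + c = 1 and 1a + c = -8.
Subtracting: 9a = -9, so a = -1; then c = 1 − (-1)·(-8) = -7.
So h(x) = -1x³ − 7, and h(7) = -350.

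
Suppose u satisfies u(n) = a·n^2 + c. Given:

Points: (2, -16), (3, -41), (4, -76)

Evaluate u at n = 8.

-316

From u(2) = -16 and u(3) = -41: 4a + c = -16 and 9a + c = -41.
Subtracting: 5a = -25, so a = -5; then c = -16 − (-5)·4 = 4.
So u(n) = -5n² + 4, and u(8) = -316.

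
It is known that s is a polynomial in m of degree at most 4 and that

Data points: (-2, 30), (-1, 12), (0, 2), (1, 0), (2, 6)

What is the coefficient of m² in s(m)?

First differences: -18, -10, -2, 6. Second differences: 8, 8, 8.
Level-2 differences are constant, so s has degree 2.
Fitting a degree-2 polynomial gives s(m) = 4m² - 6m + 2.
The coefficient of m² is 4.

4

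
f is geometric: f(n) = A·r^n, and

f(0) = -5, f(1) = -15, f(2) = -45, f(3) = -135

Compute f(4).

Consecutive ratio: -15/(-5) = 3, and -45/(-15) = 3, so r = 3.
Then A·3^0 = -5 gives A = -5, and f(n) = -5·3^n.
f(4) = -5·3^4 = -405.

-405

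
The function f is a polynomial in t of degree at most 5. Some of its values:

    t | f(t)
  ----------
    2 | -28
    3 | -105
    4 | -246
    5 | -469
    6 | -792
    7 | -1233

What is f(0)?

6

First differences: -77, -141, -223, -323, -441. Second differences: -64, -82, -100, -118. Third differences: -18, -18, -18.
Level-3 differences are constant, so f has degree 3.
Fitting a degree-3 polynomial gives f(t) = -3t³ - 5t² + 5t + 6.
The constant term is f(0) = 6.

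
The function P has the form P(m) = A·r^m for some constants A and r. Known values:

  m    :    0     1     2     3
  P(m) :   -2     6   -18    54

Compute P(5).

Consecutive ratio: 6/(-2) = -3, and -18/6 = -3, so r = -3.
Then A·(-3)^0 = -2 gives A = -2, and P(m) = -2·(-3)^m.
P(5) = -2·(-3)^5 = 486.

486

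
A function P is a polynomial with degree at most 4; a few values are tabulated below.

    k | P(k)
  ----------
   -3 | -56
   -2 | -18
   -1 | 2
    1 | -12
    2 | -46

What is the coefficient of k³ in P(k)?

Write P(k) = ak^4 + bk³ + ck² + dk + e; the 5 given values yield a linear system in the 5 coefficients.
Solving, the top 2 coefficients vanish, and P(k) = -9k² - 7k + 4.
The coefficient of k³ is 0.

0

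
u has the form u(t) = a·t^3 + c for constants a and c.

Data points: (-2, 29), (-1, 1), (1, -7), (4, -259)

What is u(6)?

From u(-2) = 29 and u(-1) = 1: -8a + c = 29 and -1a + c = 1.
Subtracting: 7a = -28, so a = -4; then c = 29 − (-4)·(-8) = -3.
So u(t) = -4t³ − 3, and u(6) = -867.

-867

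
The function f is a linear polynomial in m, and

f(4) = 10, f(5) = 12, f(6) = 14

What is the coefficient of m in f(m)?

2

First differences: 2, 2.
Level-1 differences are constant, so f has degree 1.
Fitting a degree-1 polynomial gives f(m) = 2m + 2.
The coefficient of m is 2.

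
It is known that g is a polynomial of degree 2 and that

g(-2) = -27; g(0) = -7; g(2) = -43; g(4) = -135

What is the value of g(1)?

Write g(x) = ax² + bx + c; the 4 given values yield a linear system in the 3 coefficients.
Solving, g(x) = -7x² - 4x - 7.
Then g(1) = -18.

-18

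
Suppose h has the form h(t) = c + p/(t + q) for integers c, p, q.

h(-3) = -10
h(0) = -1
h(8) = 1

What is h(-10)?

4

(h(t) − c)(t + q) = p for each data point; the three points give a linear system in c and q, then p follows.
Solving: c = 2, q = 4, p = -12, so h(t) = 2 − 12/(t + 4).
Then h(-10) = 2 − 12/(-6) = 4.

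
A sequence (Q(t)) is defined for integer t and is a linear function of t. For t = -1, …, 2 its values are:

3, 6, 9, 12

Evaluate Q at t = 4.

Write Q(t) = at + b; the 4 given values yield a linear system in the 2 coefficients.
Solving, Q(t) = 3t + 6.
Then Q(4) = 18.

18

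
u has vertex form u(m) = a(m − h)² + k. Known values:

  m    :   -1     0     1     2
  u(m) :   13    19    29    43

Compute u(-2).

First differences 6, 10, 14; second difference 4 = 2a, so a = 2.
Expanding, the m-coefficient is −2ah = -4h; matching it to the data gives h = -2, and then k = 11.
So u(m) = 2(m + 2)² + 11.
u(-2) = 2·0² + 11 = 11.

11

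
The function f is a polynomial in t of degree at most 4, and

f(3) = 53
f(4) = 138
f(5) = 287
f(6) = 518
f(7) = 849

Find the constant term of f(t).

Write f(t) = at^4 + bt³ + ct² + dt + e; the 5 given values yield a linear system in the 5 coefficients.
Solving, the leading coefficient vanishes, and f(t) = 3t³ - 4t² + 2t + 2.
The constant term is f(0) = 2.

2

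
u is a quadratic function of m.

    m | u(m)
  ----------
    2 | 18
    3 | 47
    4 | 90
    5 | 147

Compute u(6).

218

First differences: 29, 43, 57. Second differences: 14, 14.
Level-2 differences are constant, so u has degree 2.
Extending the table by one column gives the next first difference 71, so u(6) = 147 + 71 = 218.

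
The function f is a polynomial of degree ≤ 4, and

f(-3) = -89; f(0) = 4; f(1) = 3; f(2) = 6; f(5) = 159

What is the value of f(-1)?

Write f(x) = ax^4 + bx³ + cx² + dx + e; the 5 given values yield a linear system in the 5 coefficients.
Solving, the leading coefficient vanishes, and f(x) = 2x³ - 4x² + x + 4.
Then f(-1) = -3.

-3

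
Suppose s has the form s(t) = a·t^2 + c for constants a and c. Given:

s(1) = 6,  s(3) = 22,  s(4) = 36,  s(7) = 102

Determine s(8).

132

From s(1) = 6 and s(3) = 22: 1a + c = 6 and 9a + c = 22.
Subtracting: 8a = 16, so a = 2; then c = 6 − 2·1 = 4.
So s(t) = 2t² + 4, and s(8) = 132.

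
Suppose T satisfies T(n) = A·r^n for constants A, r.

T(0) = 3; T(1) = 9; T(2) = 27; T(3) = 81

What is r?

3

Consecutive ratio: 9/3 = 3, and 27/9 = 3, so r = 3.
Then A·3^0 = 3 gives A = 3, and T(n) = 3·3^n.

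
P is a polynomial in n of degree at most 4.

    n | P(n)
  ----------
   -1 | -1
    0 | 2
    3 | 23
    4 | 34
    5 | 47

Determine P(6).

Write P(n) = an^4 + bn³ + cn² + dn + e; the 5 given values yield a linear system in the 5 coefficients.
Solving, the top 2 coefficients vanish, and P(n) = n² + 4n + 2.
Then P(6) = 62.

62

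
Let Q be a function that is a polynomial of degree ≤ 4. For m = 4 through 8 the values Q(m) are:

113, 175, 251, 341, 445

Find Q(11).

First differences: 62, 76, 90, 104. Second differences: 14, 14, 14.
Level-2 differences are constant, so Q has degree 2.
Fitting a degree-2 polynomial gives Q(m) = 7m² - m + 5.
Then Q(11) = 841.

841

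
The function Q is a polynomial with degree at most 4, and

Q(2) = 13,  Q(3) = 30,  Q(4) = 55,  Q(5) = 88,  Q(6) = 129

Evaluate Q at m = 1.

4

First differences: 17, 25, 33, 41. Second differences: 8, 8, 8.
Level-2 differences are constant, so Q has degree 2.
Fitting a degree-2 polynomial gives Q(m) = 4m² - 3m + 3.
Then Q(1) = 4.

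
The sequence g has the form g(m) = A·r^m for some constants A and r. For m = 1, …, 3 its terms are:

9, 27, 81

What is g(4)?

243

Consecutive ratio: 27/9 = 3, and 81/27 = 3, so r = 3.
Then A·3^1 = 9 gives A = 3, and g(m) = 3·3^m.
g(4) = 3·3^4 = 243.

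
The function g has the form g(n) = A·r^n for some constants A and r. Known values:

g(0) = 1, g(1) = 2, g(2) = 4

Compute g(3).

Consecutive ratio: 2/1 = 2, and 4/2 = 2, so r = 2.
Then A·2^0 = 1 gives A = 1, and g(n) = 1·2^n.
g(3) = 1·2^3 = 8.

8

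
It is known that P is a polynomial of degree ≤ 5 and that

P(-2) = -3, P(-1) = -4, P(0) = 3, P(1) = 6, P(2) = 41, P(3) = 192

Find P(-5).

Write P(x) = ax^5 + bx^4 + cx³ + dx² + ex + p; the 6 given values yield a linear system in the 6 coefficients.
Solving, the leading coefficient vanishes, and P(x) = 2x^4 + 2x³ - 4x² + 3x + 3.
Then P(-5) = 888.

888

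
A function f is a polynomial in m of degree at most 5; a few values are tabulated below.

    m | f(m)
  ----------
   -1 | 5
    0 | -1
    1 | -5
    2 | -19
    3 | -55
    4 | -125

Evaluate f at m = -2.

25

First differences: -6, -4, -14, -36, -70. Second differences: 2, -10, -22, -34. Third differences: -12, -12, -12.
Level-3 differences are constant, so f has degree 3.
Fitting a degree-3 polynomial gives f(m) = -2m³ + m² - 3m - 1.
Then f(-2) = 25.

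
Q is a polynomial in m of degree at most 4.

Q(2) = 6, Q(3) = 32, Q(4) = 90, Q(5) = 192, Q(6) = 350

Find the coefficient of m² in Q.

First differences: 26, 58, 102, 158. Second differences: 32, 44, 56. Third differences: 12, 12.
Level-3 differences are constant, so Q has degree 3.
Fitting a degree-3 polynomial gives Q(m) = 2m³ - 2m² - 2m + 2.
The coefficient of m² is -2.

-2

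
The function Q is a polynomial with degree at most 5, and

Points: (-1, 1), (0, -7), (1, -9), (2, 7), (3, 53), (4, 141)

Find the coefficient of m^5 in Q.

First differences: -8, -2, 16, 46, 88. Second differences: 6, 18, 30, 42. Third differences: 12, 12, 12.
Level-3 differences are constant, so Q has degree 3.
Fitting a degree-3 polynomial gives Q(m) = 2m³ + 3m² - 7m - 7.
The coefficient of m^5 is 0.

0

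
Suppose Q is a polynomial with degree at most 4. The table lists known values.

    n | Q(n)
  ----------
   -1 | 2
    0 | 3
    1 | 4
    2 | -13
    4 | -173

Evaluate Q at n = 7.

Write Q(n) = an^4 + bn³ + cn² + dn + e; the 5 given values yield a linear system in the 5 coefficients.
Solving, the leading coefficient vanishes, and Q(n) = -3n³ + 4n + 3.
Then Q(7) = -998.

-998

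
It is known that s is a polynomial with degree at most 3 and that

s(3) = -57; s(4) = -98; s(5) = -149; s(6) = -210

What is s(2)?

Write s(n) = an³ + bn² + cn + d; the 4 given values yield a linear system in the 4 coefficients.
Solving, the leading coefficient vanishes, and s(n) = -5n² - 6n + 6.
Then s(2) = -26.

-26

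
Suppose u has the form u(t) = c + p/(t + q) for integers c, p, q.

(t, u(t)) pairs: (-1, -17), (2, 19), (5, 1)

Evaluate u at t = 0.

(u(t) − c)(t + q) = p for each data point; the three points give a linear system in c and q, then p follows.
Solving: c = -5, q = -1, p = 24, so u(t) = -5 + 24/(t − 1).
Then u(0) = -5 + 24/(-1) = -29.

-29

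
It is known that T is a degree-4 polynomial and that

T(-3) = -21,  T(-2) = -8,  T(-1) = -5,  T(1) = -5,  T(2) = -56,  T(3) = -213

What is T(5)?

Write T(t) = at^4 + bt³ + ct² + dt + e; the 6 given values yield a linear system in the 5 coefficients.
Solving, T(t) = -t^4 - 4t³ - 4t² + 4t.
Then T(5) = -1205.

-1205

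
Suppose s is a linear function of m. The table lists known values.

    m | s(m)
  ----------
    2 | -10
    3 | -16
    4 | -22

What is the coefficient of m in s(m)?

-6

First differences: -6, -6.
Level-1 differences are constant, so s has degree 1.
Fitting a degree-1 polynomial gives s(m) = -6m + 2.
The coefficient of m is -6.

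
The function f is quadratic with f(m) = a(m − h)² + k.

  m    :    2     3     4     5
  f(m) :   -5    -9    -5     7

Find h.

First differences -4, 4, 12; second difference 8 = 2a, so a = 4.
Expanding, the m-coefficient is −2ah = -8h; matching it to the data gives h = 3, and then k = -9.
So f(m) = 4(m − 3)² − 9.
Hence h = 3.

3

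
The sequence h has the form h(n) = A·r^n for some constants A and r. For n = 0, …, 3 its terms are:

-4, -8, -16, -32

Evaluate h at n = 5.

-128

Consecutive ratio: -8/(-4) = 2, and -16/(-8) = 2, so r = 2.
Then A·2^0 = -4 gives A = -4, and h(n) = -4·2^n.
h(5) = -4·2^5 = -128.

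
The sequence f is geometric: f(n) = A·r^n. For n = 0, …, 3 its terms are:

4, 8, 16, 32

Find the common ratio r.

2

Consecutive ratio: 8/4 = 2, and 16/8 = 2, so r = 2.
Then A·2^0 = 4 gives A = 4, and f(n) = 4·2^n.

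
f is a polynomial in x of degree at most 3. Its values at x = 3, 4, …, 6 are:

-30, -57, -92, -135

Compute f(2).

First differences: -27, -35, -43. Second differences: -8, -8.
Level-2 differences are constant, so f has degree 2.
Fitting a degree-2 polynomial gives f(x) = -4x² + x + 3.
Then f(2) = -11.

-11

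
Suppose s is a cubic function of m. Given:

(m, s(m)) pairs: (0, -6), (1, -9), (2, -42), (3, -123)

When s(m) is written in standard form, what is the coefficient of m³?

Write s(m) = am³ + bm² + cm + d; the 4 given values yield a linear system in the 4 coefficients.
Solving, s(m) = -3m³ - 6m² + 6m - 6.
The coefficient of m³ is -3.

-3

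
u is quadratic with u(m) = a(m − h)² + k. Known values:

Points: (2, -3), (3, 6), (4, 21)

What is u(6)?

69

First differences 9, 15; second difference 6 = 2a, so a = 3.
Expanding, the m-coefficient is −2ah = -6h; matching it to the data gives h = 1, and then k = -6.
So u(m) = 3(m − 1)² − 6.
u(6) = 3·5² − 6 = 69.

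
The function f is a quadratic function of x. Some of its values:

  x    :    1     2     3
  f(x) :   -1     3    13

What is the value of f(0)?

Write f(x) = ax² + bx + c; the 3 given values yield a linear system in the 3 coefficients.
Solving, f(x) = 3x² - 5x + 1.
Then f(0) = 1.

1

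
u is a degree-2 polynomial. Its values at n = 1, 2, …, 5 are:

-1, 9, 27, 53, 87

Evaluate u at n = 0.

First differences: 10, 18, 26, 34. Second differences: 8, 8, 8.
Level-2 differences are constant, so u has degree 2.
Fitting a degree-2 polynomial gives u(n) = 4n² - 2n - 3.
Then u(0) = -3.

-3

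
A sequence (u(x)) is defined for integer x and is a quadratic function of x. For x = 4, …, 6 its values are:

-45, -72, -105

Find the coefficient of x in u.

0

Write u(x) = ax² + bx + c; the 3 given values yield a linear system in the 3 coefficients.
Solving, u(x) = -3x² + 3.
The coefficient of x is 0.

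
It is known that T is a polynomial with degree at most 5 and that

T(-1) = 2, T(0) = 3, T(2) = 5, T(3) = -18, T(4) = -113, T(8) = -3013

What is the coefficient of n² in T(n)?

Write T(n) = an^5 + bn^4 + cn³ + dn² + en + p; the 6 given values yield a linear system in the 6 coefficients.
Solving, the leading coefficient vanishes, and T(n) = -n^4 + 2n³ + n² - n + 3.
The coefficient of n² is 1.

1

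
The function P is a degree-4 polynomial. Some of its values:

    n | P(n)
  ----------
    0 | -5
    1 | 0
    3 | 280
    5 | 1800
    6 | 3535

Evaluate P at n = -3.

Write P(n) = an^4 + bn³ + cn² + dn + e; the 5 given values yield a linear system in the 5 coefficients.
Solving, P(n) = 2n^4 + 4n³ + 3n² - 4n - 5.
Then P(-3) = 88.

88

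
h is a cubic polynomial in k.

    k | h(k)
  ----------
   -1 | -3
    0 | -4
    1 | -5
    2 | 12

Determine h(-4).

-180

Write h(k) = ak³ + bk² + ck + d; the 4 given values yield a linear system in the 4 coefficients.
Solving, h(k) = 3k³ - 4k - 4.
Then h(-4) = -180.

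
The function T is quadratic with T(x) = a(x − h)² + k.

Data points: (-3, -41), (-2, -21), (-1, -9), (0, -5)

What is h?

First differences 20, 12, 4; second difference -8 = 2a, so a = -4.
Expanding, the x-coefficient is −2ah = 8h; matching it to the data gives h = 0, and then k = -5.
So T(x) = -4(x + 0)² − 5.
Hence h = 0.

0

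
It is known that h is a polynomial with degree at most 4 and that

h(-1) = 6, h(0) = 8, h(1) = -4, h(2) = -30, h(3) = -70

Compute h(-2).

First differences: 2, -12, -26, -40. Second differences: -14, -14, -14.
Level-2 differences are constant, so h has degree 2.
Fitting a degree-2 polynomial gives h(n) = -7n² - 5n + 8.
Then h(-2) = -10.

-10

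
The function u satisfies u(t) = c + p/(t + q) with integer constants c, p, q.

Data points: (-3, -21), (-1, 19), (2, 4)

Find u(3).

(u(t) − c)(t + q) = p for each data point; the three points give a linear system in c and q, then p follows.
Solving: c = -1, q = 2, p = 20, so u(t) = -1 + 20/(t + 2).
Then u(3) = -1 + 20/5 = 3.

3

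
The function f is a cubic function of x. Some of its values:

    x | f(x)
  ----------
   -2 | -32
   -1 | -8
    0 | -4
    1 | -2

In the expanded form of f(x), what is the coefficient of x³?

Write f(x) = ax³ + bx² + cx + d; the 4 given values yield a linear system in the 4 coefficients.
Solving, f(x) = 3x³ - x² - 4.
The coefficient of x³ is 3.

3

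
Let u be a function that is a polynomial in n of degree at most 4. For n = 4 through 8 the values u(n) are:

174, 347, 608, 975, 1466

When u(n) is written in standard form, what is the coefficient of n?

-1

First differences: 173, 261, 367, 491. Second differences: 88, 106, 124. Third differences: 18, 18.
Level-3 differences are constant, so u has degree 3.
Fitting a degree-3 polynomial gives u(n) = 3n³ - n² - n + 2.
The coefficient of n is -1.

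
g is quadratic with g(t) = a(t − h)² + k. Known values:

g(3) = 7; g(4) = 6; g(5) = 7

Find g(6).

First differences -1, 1; second difference 2 = 2a, so a = 1.
Expanding, the t-coefficient is −2ah = -2h; matching it to the data gives h = 4, and then k = 6.
So g(t) = 1(t − 4)² + 6.
g(6) = 1·2² + 6 = 10.

10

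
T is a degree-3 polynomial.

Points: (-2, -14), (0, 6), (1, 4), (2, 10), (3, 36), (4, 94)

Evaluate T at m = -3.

Write T(m) = am³ + bm² + cm + d; the 6 given values yield a linear system in the 4 coefficients.
Solving, T(m) = 2m³ - 2m² - 2m + 6.
Then T(-3) = -60.

-60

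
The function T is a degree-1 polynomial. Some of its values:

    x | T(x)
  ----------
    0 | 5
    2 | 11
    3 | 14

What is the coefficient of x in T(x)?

3

Write T(x) = ax + b; the 3 given values yield a linear system in the 2 coefficients.
Solving, T(x) = 3x + 5.
The coefficient of x is 3.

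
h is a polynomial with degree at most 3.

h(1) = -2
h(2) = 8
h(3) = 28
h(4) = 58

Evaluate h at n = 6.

First differences: 10, 20, 30. Second differences: 10, 10.
Level-2 differences are constant, so h has degree 2.
Fitting a degree-2 polynomial gives h(n) = 5n² - 5n - 2.
Then h(6) = 148.

148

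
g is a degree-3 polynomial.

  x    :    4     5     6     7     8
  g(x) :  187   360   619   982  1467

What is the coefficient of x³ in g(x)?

3

First differences: 173, 259, 363, 485. Second differences: 86, 104, 122. Third differences: 18, 18.
Level-3 differences are constant, so g has degree 3.
Fitting a degree-3 polynomial gives g(x) = 3x³ - 2x² + 8x - 5.
The coefficient of x³ is 3.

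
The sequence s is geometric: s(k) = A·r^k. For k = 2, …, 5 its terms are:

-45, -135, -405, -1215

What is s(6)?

Consecutive ratio: -135/(-45) = 3, and -405/(-135) = 3, so r = 3.
Then A·3^2 = -45 gives A = -5, and s(k) = -5·3^k.
s(6) = -5·3^6 = -3645.

-3645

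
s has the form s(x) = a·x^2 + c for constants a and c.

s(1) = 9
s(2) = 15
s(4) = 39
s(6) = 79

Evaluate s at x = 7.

105

From s(1) = 9 and s(2) = 15: 1a + c = 9 and 4a + c = 15.
Subtracting: 3a = 6, so a = 2; then c = 9 − 2·1 = 7.
So s(x) = 2x² + 7, and s(7) = 105.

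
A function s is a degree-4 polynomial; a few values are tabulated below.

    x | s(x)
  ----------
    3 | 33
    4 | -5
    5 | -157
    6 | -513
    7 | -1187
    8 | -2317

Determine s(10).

-6617

First differences: -38, -152, -356, -674, -1130. Second differences: -114, -204, -318, -456. Third differences: -90, -114, -138. Fourth differences: -24, -24.
Level-4 differences are constant, so s has degree 4.
Fitting a degree-4 polynomial gives s(x) = -x^4 + 3x³ + 4x² - 2x + 3.
Then s(10) = -6617.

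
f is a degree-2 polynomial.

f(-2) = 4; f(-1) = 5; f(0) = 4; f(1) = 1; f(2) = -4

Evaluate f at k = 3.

First differences: 1, -1, -3, -5. Second differences: -2, -2, -2.
Level-2 differences are constant, so f has degree 2.
Fitting a degree-2 polynomial gives f(k) = -k² - 2k + 4.
Then f(3) = -11.

-11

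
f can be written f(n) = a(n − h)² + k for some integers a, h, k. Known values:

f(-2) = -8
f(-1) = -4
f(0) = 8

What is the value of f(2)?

First differences 4, 12; second difference 8 = 2a, so a = 4.
Expanding, the n-coefficient is −2ah = -8h; matching it to the data gives h = -2, and then k = -8.
So f(n) = 4(n + 2)² − 8.
f(2) = 4·4² − 8 = 56.

56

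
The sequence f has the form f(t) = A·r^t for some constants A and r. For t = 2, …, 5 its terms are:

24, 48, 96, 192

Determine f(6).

Consecutive ratio: 48/24 = 2, and 96/48 = 2, so r = 2.
Then A·2^2 = 24 gives A = 6, and f(t) = 6·2^t.
f(6) = 6·2^6 = 384.

384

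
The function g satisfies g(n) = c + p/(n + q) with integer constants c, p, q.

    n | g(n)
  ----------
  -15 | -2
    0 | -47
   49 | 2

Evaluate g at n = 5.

13

(g(n) − c)(n + q) = p for each data point; the three points give a linear system in c and q, then p follows.
Solving: c = 1, q = -1, p = 48, so g(n) = 1 + 48/(n − 1).
Then g(5) = 1 + 48/4 = 13.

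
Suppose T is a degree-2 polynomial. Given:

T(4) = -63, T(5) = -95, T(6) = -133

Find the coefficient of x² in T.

-3

Write T(x) = ax² + bx + c; the 3 given values yield a linear system in the 3 coefficients.
Solving, T(x) = -3x² - 5x + 5.
The coefficient of x² is -3.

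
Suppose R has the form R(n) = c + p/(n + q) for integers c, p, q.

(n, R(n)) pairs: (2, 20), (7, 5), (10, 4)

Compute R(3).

(R(n) − c)(n + q) = p for each data point; the three points give a linear system in c and q, then p follows.
Solving: c = 2, q = -1, p = 18, so R(n) = 2 + 18/(n − 1).
Then R(3) = 2 + 18/2 = 11.

11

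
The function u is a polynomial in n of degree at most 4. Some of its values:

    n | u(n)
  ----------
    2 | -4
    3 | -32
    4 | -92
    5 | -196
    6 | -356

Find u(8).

First differences: -28, -60, -104, -160. Second differences: -32, -44, -56. Third differences: -12, -12.
Level-3 differences are constant, so u has degree 3.
Fitting a degree-3 polynomial gives u(n) = -2n³ + 2n² + 4.
Then u(8) = -892.

-892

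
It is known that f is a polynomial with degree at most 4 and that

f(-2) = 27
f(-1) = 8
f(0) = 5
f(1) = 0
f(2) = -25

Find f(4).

First differences: -19, -3, -5, -25. Second differences: 16, -2, -20. Third differences: -18, -18.
Level-3 differences are constant, so f has degree 3.
Fitting a degree-3 polynomial gives f(t) = -3t³ - t² - t + 5.
Then f(4) = -207.

-207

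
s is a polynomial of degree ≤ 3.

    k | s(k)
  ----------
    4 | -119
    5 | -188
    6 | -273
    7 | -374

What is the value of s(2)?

First differences: -69, -85, -101. Second differences: -16, -16.
Level-2 differences are constant, so s has degree 2.
Fitting a degree-2 polynomial gives s(k) = -8k² + 3k - 3.
Then s(2) = -29.

-29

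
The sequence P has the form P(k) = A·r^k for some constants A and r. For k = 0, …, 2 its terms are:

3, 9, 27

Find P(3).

Consecutive ratio: 9/3 = 3, and 27/9 = 3, so r = 3.
Then A·3^0 = 3 gives A = 3, and P(k) = 3·3^k.
P(3) = 3·3^3 = 81.

81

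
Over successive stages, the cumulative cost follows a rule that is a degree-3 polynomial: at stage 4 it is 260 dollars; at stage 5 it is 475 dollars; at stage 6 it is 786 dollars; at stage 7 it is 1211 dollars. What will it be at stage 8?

1768

Write the value at k as u(k).
Write u(k) = ak³ + bk² + ck + d; the 4 given values yield a linear system in the 4 coefficients.
Solving, u(k) = 3k³ + 3k² + 5k.
Then u(8) = 1768.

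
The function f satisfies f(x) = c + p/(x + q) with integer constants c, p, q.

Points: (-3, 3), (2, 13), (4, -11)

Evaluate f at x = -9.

2

(f(x) − c)(x + q) = p for each data point; the three points give a linear system in c and q, then p follows.
Solving: c = 1, q = -3, p = -12, so f(x) = 1 − 12/(x − 3).
Then f(-9) = 1 − 12/(-12) = 2.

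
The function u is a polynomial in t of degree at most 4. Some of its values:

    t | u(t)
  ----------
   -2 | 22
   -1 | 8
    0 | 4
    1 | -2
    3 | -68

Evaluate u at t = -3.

Write u(t) = at^4 + bt³ + ct² + dt + e; the 5 given values yield a linear system in the 5 coefficients.
Solving, the leading coefficient vanishes, and u(t) = -2t³ - t² - 3t + 4.
Then u(-3) = 58.

58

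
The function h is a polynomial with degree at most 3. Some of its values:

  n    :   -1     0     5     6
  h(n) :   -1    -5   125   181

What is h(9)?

Write h(n) = an³ + bn² + cn + d; the 4 given values yield a linear system in the 4 coefficients.
Solving, the leading coefficient vanishes, and h(n) = 5n² + n - 5.
Then h(9) = 409.

409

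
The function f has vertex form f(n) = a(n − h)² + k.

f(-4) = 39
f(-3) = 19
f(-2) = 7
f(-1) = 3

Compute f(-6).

103

First differences -20, -12, -4; second difference 8 = 2a, so a = 4.
Expanding, the n-coefficient is −2ah = -8h; matching it to the data gives h = -1, and then k = 3.
So f(n) = 4(n + 1)² + 3.
f(-6) = 4·(-5)² + 3 = 103.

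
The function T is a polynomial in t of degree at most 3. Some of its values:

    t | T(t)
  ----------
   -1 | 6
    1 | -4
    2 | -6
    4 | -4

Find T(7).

Write T(t) = at³ + bt² + ct + d; the 4 given values yield a linear system in the 4 coefficients.
Solving, the leading coefficient vanishes, and T(t) = t² - 5t.
Then T(7) = 14.

14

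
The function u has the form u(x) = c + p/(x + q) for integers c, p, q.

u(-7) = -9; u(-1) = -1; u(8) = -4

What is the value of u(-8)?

-8

(u(x) − c)(x + q) = p for each data point; the three points give a linear system in c and q, then p follows.
Solving: c = -5, q = 4, p = 12, so u(x) = -5 + 12/(x + 4).
Then u(-8) = -5 + 12/(-4) = -8.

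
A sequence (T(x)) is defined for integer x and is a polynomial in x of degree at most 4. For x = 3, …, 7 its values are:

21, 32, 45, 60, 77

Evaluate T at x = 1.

5

First differences: 11, 13, 15, 17. Second differences: 2, 2, 2.
Level-2 differences are constant, so T has degree 2.
Fitting a degree-2 polynomial gives T(x) = x² + 4x.
Then T(1) = 5.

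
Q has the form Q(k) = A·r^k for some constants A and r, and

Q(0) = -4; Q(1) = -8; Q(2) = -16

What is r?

2

Consecutive ratio: -8/(-4) = 2, and -16/(-8) = 2, so r = 2.
Then A·2^0 = -4 gives A = -4, and Q(k) = -4·2^k.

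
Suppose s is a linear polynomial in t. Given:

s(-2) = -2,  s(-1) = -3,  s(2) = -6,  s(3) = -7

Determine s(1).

-5

Write s(t) = at + b; the 4 given values yield a linear system in the 2 coefficients.
Solving, s(t) = -t - 4.
Then s(1) = -5.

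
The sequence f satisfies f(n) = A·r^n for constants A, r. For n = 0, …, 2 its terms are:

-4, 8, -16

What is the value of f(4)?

Consecutive ratio: 8/(-4) = -2, and -16/8 = -2, so r = -2.
Then A·(-2)^0 = -4 gives A = -4, and f(n) = -4·(-2)^n.
f(4) = -4·(-2)^4 = -64.

-64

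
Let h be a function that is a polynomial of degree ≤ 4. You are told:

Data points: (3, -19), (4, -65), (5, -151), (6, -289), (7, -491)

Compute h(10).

First differences: -46, -86, -138, -202. Second differences: -40, -52, -64. Third differences: -12, -12.
Level-3 differences are constant, so h has degree 3.
Fitting a degree-3 polynomial gives h(m) = -2m³ + 4m² - 1.
Then h(10) = -1601.

-1601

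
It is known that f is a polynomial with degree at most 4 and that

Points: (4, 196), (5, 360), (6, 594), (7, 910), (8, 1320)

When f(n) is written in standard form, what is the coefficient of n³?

First differences: 164, 234, 316, 410. Second differences: 70, 82, 94. Third differences: 12, 12.
Level-3 differences are constant, so f has degree 3.
Fitting a degree-3 polynomial gives f(n) = 2n³ + 5n² - 3n.
The coefficient of n³ is 2.

2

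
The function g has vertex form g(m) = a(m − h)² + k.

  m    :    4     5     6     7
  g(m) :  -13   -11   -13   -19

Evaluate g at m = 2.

First differences 2, -2, -6; second difference -4 = 2a, so a = -2.
Expanding, the m-coefficient is −2ah = 4h; matching it to the data gives h = 5, and then k = -11.
So g(m) = -2(m − 5)² − 11.
g(2) = -2·(-3)² − 11 = -29.

-29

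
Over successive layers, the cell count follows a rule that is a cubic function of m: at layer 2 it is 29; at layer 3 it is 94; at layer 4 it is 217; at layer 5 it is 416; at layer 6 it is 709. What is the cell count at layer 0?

1

Write the value at m as f(m).
First differences: 65, 123, 199, 293. Second differences: 58, 76, 94. Third differences: 18, 18.
Level-3 differences are constant, so f has degree 3.
Fitting a degree-3 polynomial gives f(m) = 3m³ + 2m² - 2m + 1.
Then f(0) = 1.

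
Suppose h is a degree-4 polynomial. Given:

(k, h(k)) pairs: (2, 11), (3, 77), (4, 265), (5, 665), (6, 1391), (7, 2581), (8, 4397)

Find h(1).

First differences: 66, 188, 400, 726, 1190, 1816. Second differences: 122, 212, 326, 464, 626. Third differences: 90, 114, 138, 162. Fourth differences: 24, 24, 24.
Level-4 differences are constant, so h has degree 4.
Fitting a degree-4 polynomial gives h(k) = k^4 + k³ - 3k² - 3k + 5.
Then h(1) = 1.

1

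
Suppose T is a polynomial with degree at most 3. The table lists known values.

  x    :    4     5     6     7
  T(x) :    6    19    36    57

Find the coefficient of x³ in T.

Write T(x) = ax³ + bx² + cx + d; the 4 given values yield a linear system in the 4 coefficients.
Solving, the leading coefficient vanishes, and T(x) = 2x² - 5x - 6.
The coefficient of x³ is 0.

0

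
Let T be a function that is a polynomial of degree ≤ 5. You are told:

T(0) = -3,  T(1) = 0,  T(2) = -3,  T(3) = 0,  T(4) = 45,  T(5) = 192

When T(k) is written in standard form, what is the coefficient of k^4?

1

First differences: 3, -3, 3, 45, 147. Second differences: -6, 6, 42, 102. Third differences: 12, 36, 60. Fourth differences: 24, 24.
Level-4 differences are constant, so T has degree 4.
Fitting a degree-4 polynomial gives T(k) = k^4 - 4k³ + 2k² + 4k - 3.
The coefficient of k^4 is 1.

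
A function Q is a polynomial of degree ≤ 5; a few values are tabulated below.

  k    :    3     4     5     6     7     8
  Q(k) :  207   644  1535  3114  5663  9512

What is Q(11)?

32879

First differences: 437, 891, 1579, 2549, 3849. Second differences: 454, 688, 970, 1300. Third differences: 234, 282, 330. Fourth differences: 48, 48.
Level-4 differences are constant, so Q has degree 4.
Fitting a degree-4 polynomial gives Q(k) = 2k^4 + 3k³ - 3k² - 3k.
Then Q(11) = 32879.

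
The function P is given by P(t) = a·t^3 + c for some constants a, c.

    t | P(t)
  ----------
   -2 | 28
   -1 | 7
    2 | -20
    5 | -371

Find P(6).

-644

From P(-2) = 28 and P(-1) = 7: -8a + c = 28 and -1a + c = 7.
Subtracting: 7a = -21, so a = -3; then c = 28 − (-3)·(-8) = 4.
So P(t) = -3t³ + 4, and P(6) = -644.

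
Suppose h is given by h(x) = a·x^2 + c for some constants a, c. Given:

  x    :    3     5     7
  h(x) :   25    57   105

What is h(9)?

169

From h(3) = 25 and h(5) = 57: 9a + c = 25 and 25a + c = 57.
Subtracting: 16a = 32, so a = 2; then c = 25 − 2·9 = 7.
So h(x) = 2x² + 7, and h(9) = 169.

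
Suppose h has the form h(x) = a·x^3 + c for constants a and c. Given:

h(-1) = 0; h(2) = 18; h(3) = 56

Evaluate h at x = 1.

4

From h(-1) = 0 and h(2) = 18: -1a + c = 0 and 8a + c = 18.
Subtracting: 9a = 18, so a = 2; then c = 0 − 2·(-1) = 2.
So h(x) = 2x³ + 2, and h(1) = 4.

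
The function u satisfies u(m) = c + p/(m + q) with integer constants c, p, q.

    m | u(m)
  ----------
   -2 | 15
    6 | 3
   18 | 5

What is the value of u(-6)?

(u(m) − c)(m + q) = p for each data point; the three points give a linear system in c and q, then p follows.
Solving: c = 6, q = 0, p = -18, so u(m) = 6 − 18/(m + 0).
Then u(-6) = 6 − 18/(-6) = 9.

9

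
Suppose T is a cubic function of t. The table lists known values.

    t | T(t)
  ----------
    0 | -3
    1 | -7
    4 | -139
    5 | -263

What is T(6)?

Write T(t) = at³ + bt² + ct + d; the 4 given values yield a linear system in the 4 coefficients.
Solving, T(t) = -2t³ - 2t - 3.
Then T(6) = -447.

-447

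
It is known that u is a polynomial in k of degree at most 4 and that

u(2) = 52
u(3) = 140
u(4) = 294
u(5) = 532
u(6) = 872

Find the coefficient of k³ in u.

First differences: 88, 154, 238, 340. Second differences: 66, 84, 102. Third differences: 18, 18.
Level-3 differences are constant, so u has degree 3.
Fitting a degree-3 polynomial gives u(k) = 3k³ + 6k² + k + 2.
The coefficient of k³ is 3.

3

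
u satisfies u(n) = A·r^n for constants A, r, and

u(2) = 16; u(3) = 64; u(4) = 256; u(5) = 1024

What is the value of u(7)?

16384

Consecutive ratio: 64/16 = 4, and 256/64 = 4, so r = 4.
Then A·4^2 = 16 gives A = 1, and u(n) = 1·4^n.
u(7) = 1·4^7 = 16384.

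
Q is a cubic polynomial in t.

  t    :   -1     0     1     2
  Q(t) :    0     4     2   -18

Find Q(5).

-306

Write Q(t) = at³ + bt² + ct + d; the 4 given values yield a linear system in the 4 coefficients.
Solving, Q(t) = -2t³ - 3t² + 3t + 4.
Then Q(5) = -306.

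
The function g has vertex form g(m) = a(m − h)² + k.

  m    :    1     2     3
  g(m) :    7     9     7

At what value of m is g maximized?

2

First differences 2, -2; second difference -4 = 2a, so a = -2.
Expanding, the m-coefficient is −2ah = 4h; matching it to the data gives h = 2, and then k = 9.
So g(m) = -2(m − 2)² + 9.
Hence h = 2.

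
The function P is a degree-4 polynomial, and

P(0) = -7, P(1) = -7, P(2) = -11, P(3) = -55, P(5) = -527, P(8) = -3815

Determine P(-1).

1

Write P(m) = am^4 + bm³ + cm² + dm + e; the 6 given values yield a linear system in the 5 coefficients.
Solving, P(m) = -m^4 + 5m² - 4m - 7.
Then P(-1) = 1.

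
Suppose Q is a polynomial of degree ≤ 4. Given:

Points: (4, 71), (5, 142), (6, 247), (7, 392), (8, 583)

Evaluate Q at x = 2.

7

First differences: 71, 105, 145, 191. Second differences: 34, 40, 46. Third differences: 6, 6.
Level-3 differences are constant, so Q has degree 3.
Fitting a degree-3 polynomial gives Q(x) = x³ + 2x² - 8x + 7.
Then Q(2) = 7.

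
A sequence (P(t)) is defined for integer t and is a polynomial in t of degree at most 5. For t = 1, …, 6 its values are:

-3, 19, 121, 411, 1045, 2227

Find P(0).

First differences: 22, 102, 290, 634, 1182. Second differences: 80, 188, 344, 548. Third differences: 108, 156, 204. Fourth differences: 48, 48.
Level-4 differences are constant, so P has degree 4.
Fitting a degree-4 polynomial gives P(t) = 2t^4 - 2t³ + 2t² - 5.
Then P(0) = -5.

-5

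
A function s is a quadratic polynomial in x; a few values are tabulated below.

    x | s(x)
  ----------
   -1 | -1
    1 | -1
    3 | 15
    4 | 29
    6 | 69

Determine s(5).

47

Write s(x) = ax² + bx + c; the 5 given values yield a linear system in the 3 coefficients.
Solving, s(x) = 2x² - 3.
Then s(5) = 47.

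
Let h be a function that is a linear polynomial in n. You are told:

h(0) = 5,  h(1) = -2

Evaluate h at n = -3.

26

Write h(n) = an + b; the 2 given values yield a linear system in the 2 coefficients.
Solving, h(n) = -7n + 5.
Then h(-3) = 26.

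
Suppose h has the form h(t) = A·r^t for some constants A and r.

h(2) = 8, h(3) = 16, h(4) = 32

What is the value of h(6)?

Consecutive ratio: 16/8 = 2, and 32/16 = 2, so r = 2.
Then A·2^2 = 8 gives A = 2, and h(t) = 2·2^t.
h(6) = 2·2^6 = 128.

128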